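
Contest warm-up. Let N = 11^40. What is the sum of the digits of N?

205

11^40 = 452592555681759518058893560348969204658401
Sum of its 42 digits: 205.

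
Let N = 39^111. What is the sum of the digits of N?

39^111 = 405668587546444420300965182187345588783078193711030165462102483615852444615996834876464647168076817005038940090141471543869174400165209419289667191839025938354202326716458396439
Sum of its 177 digits: 783.

783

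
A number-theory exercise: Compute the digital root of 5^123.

8

The digital root of n equals n mod 9 (or 9 when 9 | n), so we need 5^123 mod 9.
5^123 ≡ 8 (mod 9), so the digital root is 8.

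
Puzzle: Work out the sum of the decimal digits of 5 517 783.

36

5+5+1+7+7+8+3 = 36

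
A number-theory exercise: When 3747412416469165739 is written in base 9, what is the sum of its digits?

75

3747412416469165739 in base 9 is 26862842207480022138.
Digit sum: 2+6+8+6+2+8+4+2+2+0+7+4+8+0+0+2+2+1+3+8 = 75.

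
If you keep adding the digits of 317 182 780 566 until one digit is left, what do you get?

9

3+1+7+1+8+2+7+8+0+5+6+6 = 54
5+4 = 9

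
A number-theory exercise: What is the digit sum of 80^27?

107

80^27 = 2417851639229258349412352000000000000000000000000000
Sum of its 52 digits: 107.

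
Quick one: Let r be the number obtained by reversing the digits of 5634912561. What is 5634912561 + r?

Reverse of 5634912561 is 1652194365.
5634912561 + 1652194365 = 7287106926

7287106926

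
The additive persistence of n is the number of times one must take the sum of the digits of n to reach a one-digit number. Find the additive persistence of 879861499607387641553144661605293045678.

879861499607387641553144661605293045678 → 193 → 13 → 4 (3 steps)

3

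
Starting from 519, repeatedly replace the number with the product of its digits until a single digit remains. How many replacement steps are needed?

3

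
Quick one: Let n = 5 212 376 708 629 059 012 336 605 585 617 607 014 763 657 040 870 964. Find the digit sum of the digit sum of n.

4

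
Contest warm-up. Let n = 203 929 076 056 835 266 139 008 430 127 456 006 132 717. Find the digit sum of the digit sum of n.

First digit sum: 159.
1+5+9 = 15.

15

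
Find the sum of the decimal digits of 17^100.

568

17^100 = 1108899372780783641306111715875094966436017167649879524402769841278887580501366697712424694256005093589248451503068397608001
Sum of its 124 digits: 568.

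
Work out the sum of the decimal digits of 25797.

30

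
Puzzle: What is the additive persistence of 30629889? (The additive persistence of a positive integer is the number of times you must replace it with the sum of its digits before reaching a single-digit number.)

2

30629889 → 45 → 9 (2 steps)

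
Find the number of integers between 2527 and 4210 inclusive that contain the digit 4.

The integers in [2527, 4210] that contain the digit 4: 2534, 2540, 2541, 2542, 2543, 2544, …, 4209, 4210.
574 qualify.

574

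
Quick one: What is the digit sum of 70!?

459

70! = 11978571669969891796072783721689098736458938142546425857555362864628009582789845319680000000000000000
Sum of its 101 digits: 459.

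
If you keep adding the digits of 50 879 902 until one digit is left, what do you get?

5+0+8+7+9+9+0+2 = 40
4+0 = 4

4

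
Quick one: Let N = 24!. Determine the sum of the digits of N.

24! = 620448401733239439360000
Sum of its 24 digits: 81.

81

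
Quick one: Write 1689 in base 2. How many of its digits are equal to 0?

5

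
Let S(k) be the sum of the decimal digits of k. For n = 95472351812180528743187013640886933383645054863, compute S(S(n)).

First digit sum: 207.
2+0+7 = 9.

9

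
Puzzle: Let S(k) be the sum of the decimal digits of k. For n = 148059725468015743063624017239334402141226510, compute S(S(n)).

First digit sum: 160.
1+6+0 = 7.

7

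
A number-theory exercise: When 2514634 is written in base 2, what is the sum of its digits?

12

2514634 in base 2 is 1001100101111011001010.
Digit sum: 1+0+0+1+1+0+0+1+0+1+1+1+1+0+1+1+0+0+1+0+1+0 = 12.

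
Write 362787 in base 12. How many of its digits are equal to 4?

362787 in base 12 is 155B43.
The digit 4 appears 1 time.

1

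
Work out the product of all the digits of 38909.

3×8×9×0×9 = 0

0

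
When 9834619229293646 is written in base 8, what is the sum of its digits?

9834619229293646 in base 8 is 427410427152346116.
Digit sum: 4+2+7+4+1+0+4+2+7+1+5+2+3+4+6+1+1+6 = 60.

60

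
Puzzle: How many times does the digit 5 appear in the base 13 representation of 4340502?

1

4340502 in base 13 is B8C85A.
The digit 5 appears 1 time.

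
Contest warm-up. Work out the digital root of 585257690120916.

3

5+8+5+2+5+7+6+9+0+1+2+0+9+1+6 = 66
6+6 = 12
1+2 = 3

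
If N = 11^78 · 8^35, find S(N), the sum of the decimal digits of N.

530

11^78 · 8^35 = 68671887908149414929931471870335949646313127641431223624191670954766966494190512411954823499043089166287180398592
Sum of its 113 digits: 530.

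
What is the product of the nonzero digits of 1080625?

480

1×8×6×2×5 = 480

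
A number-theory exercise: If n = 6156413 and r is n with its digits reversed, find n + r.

Reverse of 6156413 is 3146516.
6156413 + 3146516 = 9302929

9302929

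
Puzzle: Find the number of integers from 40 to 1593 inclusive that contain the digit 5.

456

The integers in [40, 1593] that contain the digit 5: 45, 50, 51, 52, 53, 54, …, 1592, 1593.
456 qualify.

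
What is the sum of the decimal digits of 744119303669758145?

83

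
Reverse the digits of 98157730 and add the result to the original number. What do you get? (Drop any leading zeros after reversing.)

101932919

Reverse of 98157730 is 3775189.
98157730 + 3775189 = 101932919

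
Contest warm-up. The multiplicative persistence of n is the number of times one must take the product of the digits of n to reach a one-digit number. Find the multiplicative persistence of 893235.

2

893235 → 6480 → 0 (2 steps)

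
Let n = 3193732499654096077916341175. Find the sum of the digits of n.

131

3+1+9+3+7+3+2+4+9+9+6+5+4+0+9+6+0+7+7+9+1+6+3+4+1+1+7+5 = 131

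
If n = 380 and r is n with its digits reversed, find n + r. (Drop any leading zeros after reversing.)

463

Reverse of 380 is 83.
380 + 83 = 463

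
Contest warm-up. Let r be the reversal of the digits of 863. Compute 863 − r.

Reverse of 863 is 368.
863 − 368 = 495

495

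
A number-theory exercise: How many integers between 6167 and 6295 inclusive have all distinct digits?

The integers in [6167, 6295] that have all distinct digits: 6170, 6172, 6173, 6174, 6175, 6178, …, 6294, 6295.
75 qualify.

75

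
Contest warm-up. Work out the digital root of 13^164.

7

The digital root of n equals n mod 9 (or 9 when 9 | n), so we need 13^164 mod 9.
13^164 ≡ 7 (mod 9), so the digital root is 7.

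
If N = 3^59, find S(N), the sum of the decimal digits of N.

117

3^59 = 14130386091738734504764811067
Sum of its 29 digits: 117.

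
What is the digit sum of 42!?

42! = 1405006117752879898543142606244511569936384000000000
Sum of its 52 digits: 189.

189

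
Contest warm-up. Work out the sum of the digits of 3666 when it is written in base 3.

3666 in base 3 is 12000210.
Digit sum: 1+2+0+0+0+2+1+0 = 6.

6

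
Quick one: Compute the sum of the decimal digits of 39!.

39! = 20397882081197443358640281739902897356800000000
Sum of its 47 digits: 189.

189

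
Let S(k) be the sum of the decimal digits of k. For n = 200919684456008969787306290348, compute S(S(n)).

8

First digit sum: 143.
1+4+3 = 8.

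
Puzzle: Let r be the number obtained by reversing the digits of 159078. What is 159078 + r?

1030029

Reverse of 159078 is 870951.
159078 + 870951 = 1030029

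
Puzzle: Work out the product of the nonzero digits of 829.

8×2×9 = 144

144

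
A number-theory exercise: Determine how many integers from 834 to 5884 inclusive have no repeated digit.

The integers in [834, 5884] that have no repeated digit: 834, 835, 836, 837, 839, 840, …, 5876, 5879.
2574 qualify.

2574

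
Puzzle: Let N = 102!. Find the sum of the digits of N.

630

102! = 961446671503512660926865558697259548455355905059659464369444714048531715130254590603314961882364451384985595980362059157503710042865532928000000000000000000000000
Sum of its 162 digits: 630.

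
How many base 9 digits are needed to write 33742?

5

33742 in base 9 is 51251, which has 5 digits.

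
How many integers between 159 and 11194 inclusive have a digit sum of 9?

264

The integers in [159, 11194] that have a digit sum of 9: 162, 171, 180, 207, 216, 225, …, 11151, 11160.
264 qualify.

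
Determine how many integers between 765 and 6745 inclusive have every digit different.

The integers in [765, 6745] that have every digit different: 765, 768, 769, 780, 781, 782, …, 6743, 6745.
3052 qualify.

3052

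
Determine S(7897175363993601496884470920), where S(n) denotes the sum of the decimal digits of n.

7+8+9+7+1+7+5+3+6+3+9+9+3+6+0+1+4+9+6+8+8+4+4+7+0+9+2+0 = 145

145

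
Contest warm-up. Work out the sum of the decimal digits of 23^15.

89

23^15 = 266635235464391245607
Sum of its 21 digits: 89.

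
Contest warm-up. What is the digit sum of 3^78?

153

3^78 = 16423203268260658146231467800709255289
Sum of its 38 digits: 153.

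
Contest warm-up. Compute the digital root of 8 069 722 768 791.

9

8+0+6+9+7+2+2+7+6+8+7+9+1 = 72
7+2 = 9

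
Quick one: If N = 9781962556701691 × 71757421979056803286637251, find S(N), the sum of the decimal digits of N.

193

9781962556701691 × 71757421979056803286637251 = 701928414964576603132849671791777335291441
Sum of its 42 digits: 193.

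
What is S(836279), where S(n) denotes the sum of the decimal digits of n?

8+3+6+2+7+9 = 35

35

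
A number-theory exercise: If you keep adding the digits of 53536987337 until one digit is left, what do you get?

5

5+3+5+3+6+9+8+7+3+3+7 = 59
5+9 = 14
1+4 = 5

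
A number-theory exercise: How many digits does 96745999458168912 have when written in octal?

96745999458168912 in base 8 is 5275537452311170120, which has 19 digits.

19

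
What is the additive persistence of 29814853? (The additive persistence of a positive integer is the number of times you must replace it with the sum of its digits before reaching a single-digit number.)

2

29814853 → 40 → 4 (2 steps)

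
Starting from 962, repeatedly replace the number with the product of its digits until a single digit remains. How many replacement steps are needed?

962 → 108 → 0 (2 steps)

2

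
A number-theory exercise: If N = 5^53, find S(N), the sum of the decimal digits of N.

119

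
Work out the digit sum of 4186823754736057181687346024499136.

4+1+8+6+8+2+3+7+5+4+7+3+6+0+5+7+1+8+1+6+8+7+3+4+6+0+2+4+4+9+9+1+3+6 = 158

158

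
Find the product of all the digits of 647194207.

6×4×7×1×9×4×2×0×7 = 0

0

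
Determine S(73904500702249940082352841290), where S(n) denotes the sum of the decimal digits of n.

109

7+3+9+0+4+5+0+0+7+0+2+2+4+9+9+4+0+0+8+2+3+5+2+8+4+1+2+9+0 = 109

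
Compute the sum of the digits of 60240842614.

37

6+0+2+4+0+8+4+2+6+1+4 = 37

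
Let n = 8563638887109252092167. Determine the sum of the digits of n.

106

8+5+6+3+6+3+8+8+8+7+1+0+9+2+5+2+0+9+2+1+6+7 = 106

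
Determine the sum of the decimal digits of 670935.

6+7+0+9+3+5 = 30

30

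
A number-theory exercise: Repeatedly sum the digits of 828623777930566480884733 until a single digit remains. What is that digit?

7

8+2+8+6+2+3+7+7+7+9+3+0+5+6+6+4+8+0+8+8+4+7+3+3 = 124
1+2+4 = 7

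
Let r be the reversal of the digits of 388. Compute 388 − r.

-495

Reverse of 388 is 883.
388 − 883 = -495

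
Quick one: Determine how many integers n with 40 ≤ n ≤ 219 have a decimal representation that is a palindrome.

18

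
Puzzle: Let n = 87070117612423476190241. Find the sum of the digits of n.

8+7+0+7+0+1+1+7+6+1+2+4+2+3+4+7+6+1+9+0+2+4+1 = 83

83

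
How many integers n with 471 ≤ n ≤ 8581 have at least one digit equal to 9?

2188

The integers in [471, 8581] that have at least one digit equal to 9: 479, 489, 490, 491, 492, 493, …, 8569, 8579.
2188 qualify.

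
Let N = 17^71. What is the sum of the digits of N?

386

17^71 = 2300771122759378216336589429524308027851797348154254064450486076730672752491528319986033
Sum of its 88 digits: 386.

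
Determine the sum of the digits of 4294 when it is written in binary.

5

4294 in base 2 is 1000011000110.
Digit sum: 1+0+0+0+0+1+1+0+0+0+1+1+0 = 5.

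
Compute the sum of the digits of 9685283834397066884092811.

128

9+6+8+5+2+8+3+8+3+4+3+9+7+0+6+6+8+8+4+0+9+2+8+1+1 = 128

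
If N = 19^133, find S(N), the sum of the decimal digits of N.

820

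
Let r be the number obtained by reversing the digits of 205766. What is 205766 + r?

873268

Reverse of 205766 is 667502.
205766 + 667502 = 873268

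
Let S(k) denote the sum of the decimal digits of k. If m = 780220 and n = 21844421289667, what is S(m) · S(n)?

1216

S(780220) = 7+8+0+2+2+0 = 19.
S(21844421289667) = 2+1+8+4+4+4+2+1+2+8+9+6+6+7 = 64.
19 · 64 = 1216.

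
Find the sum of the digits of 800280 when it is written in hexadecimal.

800280 in base 16 is C3618.
Digit sum: 12+3+6+1+8 = 30.

30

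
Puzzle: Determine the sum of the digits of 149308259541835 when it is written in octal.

51

149308259541835 in base 8 is 4174561161321513.
Digit sum: 4+1+7+4+5+6+1+1+6+1+3+2+1+5+1+3 = 51.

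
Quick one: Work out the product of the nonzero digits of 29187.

1008

2×9×1×8×7 = 1008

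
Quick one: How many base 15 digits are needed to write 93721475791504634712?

93721475791504634712 in base 15 is E4063D79458E2CA5C, which has 17 digits.

17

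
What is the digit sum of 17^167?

908

17^167 = 30547091808527362773986691321852629083823574079765768185848040358107564619317985530471243444958185048042401211714302836115633082468984075243653357727157922015870183248952228712277361457453324169506995593073
Sum of its 206 digits: 908.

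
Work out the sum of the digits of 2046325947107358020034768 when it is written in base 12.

2046325947107358020034768 in base 12 is 3859215A58A62B430569380.
Digit sum: 3+8+5+9+2+1+5+10+5+8+10+6+2+11+4+3+0+5+6+9+3+8+0 = 123.

123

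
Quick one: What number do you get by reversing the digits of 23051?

Reversing 23051 gives 15032.

15032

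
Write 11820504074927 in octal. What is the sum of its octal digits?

11820504074927 in base 8 is 254005474445257.
Digit sum: 2+5+4+0+0+5+4+7+4+4+4+5+2+5+7 = 58.

58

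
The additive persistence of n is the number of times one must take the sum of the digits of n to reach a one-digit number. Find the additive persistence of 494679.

494679 → 39 → 12 → 3 (3 steps)

3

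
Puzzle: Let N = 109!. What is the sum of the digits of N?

109! = 144385958320249358220488210246279753379312820313396029159834075622223337844983482099636001195615259277084033387619818092804737714758384244334160217374720000000000000000000000000
Sum of its 177 digits: 657.

657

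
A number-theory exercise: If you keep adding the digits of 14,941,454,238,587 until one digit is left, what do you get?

2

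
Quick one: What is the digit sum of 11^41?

11^41 = 4978518112499354698647829163838661251242411
Sum of its 43 digits: 203.

203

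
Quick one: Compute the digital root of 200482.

2+0+0+4+8+2 = 16
1+6 = 7

7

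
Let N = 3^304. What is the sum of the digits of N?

3^304 = 11088209803745658455297408217949153593283559345652332354189895396347888771377425204097816698610804252448289239688437517467894531354021357739846081
Sum of its 146 digits: 702.

702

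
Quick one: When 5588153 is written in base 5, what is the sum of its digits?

5588153 in base 5 is 2412310103.
Digit sum: 2+4+1+2+3+1+0+1+0+3 = 17.

17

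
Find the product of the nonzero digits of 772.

98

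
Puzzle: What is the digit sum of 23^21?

23^21 = 39471584120695485887249589623
Sum of its 29 digits: 152.

152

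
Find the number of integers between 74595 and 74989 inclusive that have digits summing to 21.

14

The integers in [74595, 74989] that have digits summing to 21: 74604, 74613, 74622, 74631, 74640, 74703, …, 74901, 74910.
14 qualify.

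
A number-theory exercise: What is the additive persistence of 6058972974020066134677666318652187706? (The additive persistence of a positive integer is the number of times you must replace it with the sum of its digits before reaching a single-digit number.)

6058972974020066134677666318652187706 → 171 → 9 (2 steps)

2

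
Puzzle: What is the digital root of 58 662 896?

5+8+6+6+2+8+9+6 = 50
5+0 = 5

5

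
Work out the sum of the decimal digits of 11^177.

11^177 = 21208271430511688615595736873027095429355468252676198973698922322686280319906885498242096512603603043281899728498725546414873137789685269692155868993330449917042334980041906061457159371
Sum of its 185 digits: 872.

872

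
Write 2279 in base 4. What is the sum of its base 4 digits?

11

2279 in base 4 is 203213.
Digit sum: 2+0+3+2+1+3 = 11.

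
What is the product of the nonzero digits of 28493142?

13824

2×8×4×9×3×1×4×2 = 13824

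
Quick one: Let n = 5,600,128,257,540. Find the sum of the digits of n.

45

5+6+0+0+1+2+8+2+5+7+5+4+0 = 45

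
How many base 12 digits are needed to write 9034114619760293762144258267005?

29

9034114619760293762144258267005 in base 12 is 559212035023632621470235A9851, which has 29 digits.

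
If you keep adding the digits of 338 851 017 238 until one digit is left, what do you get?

4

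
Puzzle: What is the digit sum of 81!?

81! = 5797126020747367985879734231578109105412357244731625958745865049716390179693892056256184534249745940480000000000000000000
Sum of its 121 digits: 486.

486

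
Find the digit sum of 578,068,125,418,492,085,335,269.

5+7+8+0+6+8+1+2+5+4+1+8+4+9+2+0+8+5+3+3+5+2+6+9 = 111

111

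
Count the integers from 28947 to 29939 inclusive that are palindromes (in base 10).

10

The integers in [28947, 29939] that are palindromes (in base 10): 28982, 29092, 29192, 29292, 29392, 29492, 29592, 29692, 29792, 29892.
10 qualify.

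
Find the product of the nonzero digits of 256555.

2×5×6×5×5×5 = 7500

7500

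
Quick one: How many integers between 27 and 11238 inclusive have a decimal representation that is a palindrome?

The integers in [27, 11238] that have a decimal representation that is a palindrome: 33, 44, 55, 66, 77, 88, …, 11111, 11211.
200 qualify.

200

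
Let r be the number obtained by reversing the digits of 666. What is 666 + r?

Reverse of 666 is 666.
666 + 666 = 1332

1332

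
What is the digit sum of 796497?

42

7+9+6+4+9+7 = 42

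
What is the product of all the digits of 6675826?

120960

6×6×7×5×8×2×6 = 120960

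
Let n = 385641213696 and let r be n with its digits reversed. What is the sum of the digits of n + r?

54

Reversal of 385641213696 is 696312146583; 385641213696 + 696312146583 = 1081953360279.
Digit sum of 1081953360279: 1+0+8+1+9+5+3+3+6+0+2+7+9 = 54.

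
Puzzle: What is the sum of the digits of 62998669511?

6+2+9+9+8+6+6+9+5+1+1 = 62

62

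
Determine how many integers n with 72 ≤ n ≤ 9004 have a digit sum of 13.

The integers in [72, 9004] that have a digit sum of 13: 76, 85, 94, 139, 148, 157, …, 8500, 9004.
463 qualify.

463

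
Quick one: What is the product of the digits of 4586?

960

4×5×8×6 = 960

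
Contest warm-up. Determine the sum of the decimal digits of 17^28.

17^28 = 28351092476867700887730107366063041
Sum of its 35 digits: 145.

145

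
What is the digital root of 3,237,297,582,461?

3+2+3+7+2+9+7+5+8+2+4+6+1 = 59
5+9 = 14
1+4 = 5

5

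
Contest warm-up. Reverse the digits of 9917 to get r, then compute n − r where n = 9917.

Reverse of 9917 is 7199.
9917 − 7199 = 2718

2718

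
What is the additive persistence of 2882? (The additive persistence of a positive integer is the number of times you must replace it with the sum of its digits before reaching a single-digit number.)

2

2882 → 20 → 2 (2 steps)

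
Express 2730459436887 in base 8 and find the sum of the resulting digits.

2730459436887 in base 8 is 47567404113527.
Digit sum: 4+7+5+6+7+4+0+4+1+1+3+5+2+7 = 56.

56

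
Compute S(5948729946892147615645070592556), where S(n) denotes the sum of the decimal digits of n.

5+9+4+8+7+2+9+9+4+6+8+9+2+1+4+7+6+1+5+6+4+5+0+7+0+5+9+2+5+5+6 = 160

160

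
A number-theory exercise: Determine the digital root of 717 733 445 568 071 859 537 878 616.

6

7+1+7+7+3+3+4+4+5+5+6+8+0+7+1+8+5+9+5+3+7+8+7+8+6+1+6 = 141
1+4+1 = 6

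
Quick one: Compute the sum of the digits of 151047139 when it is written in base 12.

151047139 in base 12 is 42703657.
Digit sum: 4+2+7+0+3+6+5+7 = 34.

34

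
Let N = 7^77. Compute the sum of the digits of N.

7^77 = 118181386580595879976868414312001964434038548836769923458287039207
Sum of its 66 digits: 319.

319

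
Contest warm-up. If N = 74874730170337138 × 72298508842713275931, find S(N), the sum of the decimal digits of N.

156

74874730170337138 × 72298508842713275931 = 5413331341315890080684595206690825478
Sum of its 37 digits: 156.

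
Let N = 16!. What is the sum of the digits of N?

16! = 20922789888000
Sum of its 14 digits: 63.

63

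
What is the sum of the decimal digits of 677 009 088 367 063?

70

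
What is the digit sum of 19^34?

172

19^34 = 30034640110980377619945846078500632729311721
Sum of its 44 digits: 172.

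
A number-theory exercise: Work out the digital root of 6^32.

9

The digital root of n equals n mod 9 (or 9 when 9 | n), so we need 6^32 mod 9.
6^32 ≡ 0 (mod 9), so the digital root is 9.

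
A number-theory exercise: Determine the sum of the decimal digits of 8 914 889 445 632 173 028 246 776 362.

135

8+9+1+4+8+8+9+4+4+5+6+3+2+1+7+3+0+2+8+2+4+6+7+7+6+3+6+2 = 135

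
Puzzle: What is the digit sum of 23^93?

530

23^93 = 4372086539555000980287127355506913371582046817861840506438445979231555384501134266855234221725830165364561372235140990139433783
Sum of its 127 digits: 530.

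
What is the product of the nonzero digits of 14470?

1×4×4×7 = 112

112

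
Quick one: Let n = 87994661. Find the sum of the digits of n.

8+7+9+9+4+6+6+1 = 50

50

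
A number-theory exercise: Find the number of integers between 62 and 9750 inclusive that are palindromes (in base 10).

181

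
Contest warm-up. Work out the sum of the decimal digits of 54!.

261

54! = 230843697339241380472092742683027581083278564571807941132288000000000000
Sum of its 72 digits: 261.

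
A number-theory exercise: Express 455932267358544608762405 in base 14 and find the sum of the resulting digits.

455932267358544608762405 in base 14 is 5640BAC5A37700B294D49.
Digit sum: 5+6+4+0+11+10+12+5+10+3+7+7+0+0+11+2+9+4+13+4+9 = 132.

132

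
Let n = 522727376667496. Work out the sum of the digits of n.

79

5+2+2+7+2+7+3+7+6+6+6+7+4+9+6 = 79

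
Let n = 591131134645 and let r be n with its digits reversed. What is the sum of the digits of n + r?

50

Reversal of 591131134645 is 546431131195; 591131134645 + 546431131195 = 1137562265840.
Digit sum of 1137562265840: 1+1+3+7+5+6+2+2+6+5+8+4+0 = 50.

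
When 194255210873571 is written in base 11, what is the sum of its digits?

71

194255210873571 in base 11 is 56994199351631.
Digit sum: 5+6+9+9+4+1+9+9+3+5+1+6+3+1 = 71.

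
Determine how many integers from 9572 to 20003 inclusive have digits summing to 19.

684

The integers in [9572, 20003] that have digits summing to 19: 9604, 9613, 9622, 9631, 9640, 9703, …, 19810, 19900.
684 qualify.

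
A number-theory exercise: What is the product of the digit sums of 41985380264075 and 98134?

1550

S(41985380264075) = 4+1+9+8+5+3+8+0+2+6+4+0+7+5 = 62.
S(98134) = 9+8+1+3+4 = 25.
62 · 25 = 1550.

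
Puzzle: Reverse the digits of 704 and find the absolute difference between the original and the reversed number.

297

Reverse of 704 is 407.
|704 − 407| = 297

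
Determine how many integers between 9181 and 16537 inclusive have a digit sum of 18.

512

The integers in [9181, 16537] that have a digit sum of 18: 9207, 9216, 9225, 9234, 9243, 9252, …, 16524, 16533.
512 qualify.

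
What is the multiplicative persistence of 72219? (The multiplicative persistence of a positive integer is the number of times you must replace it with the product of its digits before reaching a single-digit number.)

3

72219 → 252 → 20 → 0 (3 steps)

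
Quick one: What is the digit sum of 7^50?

7^50 = 1798465042647412146620280340569649349251249
Sum of its 43 digits: 184.

184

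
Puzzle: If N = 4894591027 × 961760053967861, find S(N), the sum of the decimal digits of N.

107

4894591027 × 961760053967861 = 4707422130278128196983247
Sum of its 25 digits: 107.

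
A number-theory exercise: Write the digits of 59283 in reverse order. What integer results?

Reversing 59283 gives 38295.

38295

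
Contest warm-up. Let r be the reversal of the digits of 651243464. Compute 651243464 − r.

186901308

Reverse of 651243464 is 464342156.
651243464 − 464342156 = 186901308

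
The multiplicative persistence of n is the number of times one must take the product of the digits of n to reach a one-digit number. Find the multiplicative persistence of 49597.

2

49597 → 11340 → 0 (2 steps)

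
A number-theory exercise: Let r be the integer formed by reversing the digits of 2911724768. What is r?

Reversing 2911724768 gives 8674271192.

8674271192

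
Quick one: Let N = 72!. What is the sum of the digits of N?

432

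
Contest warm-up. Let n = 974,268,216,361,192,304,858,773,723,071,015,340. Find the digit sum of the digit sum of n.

First digit sum: 145.
1+4+5 = 10.

10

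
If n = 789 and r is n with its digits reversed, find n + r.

1776

Reverse of 789 is 987.
789 + 987 = 1776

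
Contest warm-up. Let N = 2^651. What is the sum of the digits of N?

908

2^651 = 9343878384890255807777119448474196633381331982845050737826186276657715542443371287564109437577976626746659450006721346172290467269376897020421450382791094657540085093089822617769726345721044533248
Sum of its 196 digits: 908.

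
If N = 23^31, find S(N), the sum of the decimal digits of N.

203

23^31 = 1635170022196481349560959748587682926364327
Sum of its 43 digits: 203.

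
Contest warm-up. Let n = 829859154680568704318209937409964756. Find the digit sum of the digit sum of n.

16

First digit sum: 187.
1+8+7 = 16.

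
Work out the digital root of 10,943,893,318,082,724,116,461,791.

1+0+9+4+3+8+9+3+3+1+8+0+8+2+7+2+4+1+1+6+4+6+1+7+9+1 = 108
1+0+8 = 9

9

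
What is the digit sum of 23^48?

23^48 = 230640796319223839361986981083444028527480075343400946297318327681
Sum of its 66 digits: 289.

289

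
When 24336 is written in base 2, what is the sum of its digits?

7

24336 in base 2 is 101111100010000.
Digit sum: 1+0+1+1+1+1+1+0+0+0+1+0+0+0+0 = 7.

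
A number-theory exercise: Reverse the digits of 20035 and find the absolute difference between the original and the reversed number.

32967

Reverse of 20035 is 53002.
|20035 − 53002| = 32967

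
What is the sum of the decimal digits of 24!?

24! = 620448401733239439360000
Sum of its 24 digits: 81.

81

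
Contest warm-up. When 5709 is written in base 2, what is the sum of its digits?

5709 in base 2 is 1011001001101.
Digit sum: 1+0+1+1+0+0+1+0+0+1+1+0+1 = 7.

7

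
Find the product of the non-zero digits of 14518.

1×4×5×1×8 = 160

160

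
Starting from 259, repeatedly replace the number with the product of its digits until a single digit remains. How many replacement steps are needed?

2

259 → 90 → 0 (2 steps)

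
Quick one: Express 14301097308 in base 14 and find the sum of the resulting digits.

14301097308 in base 14 is 999494228.
Digit sum: 9+9+9+4+9+4+2+2+8 = 56.

56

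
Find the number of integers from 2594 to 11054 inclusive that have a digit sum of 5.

The integers in [2594, 11054] that have a digit sum of 5: 3002, 3011, 3020, 3101, 3110, 3200, …, 11021, 11030.
29 qualify.

29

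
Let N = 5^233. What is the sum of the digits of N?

704

5^233 = 7244543263061369894007295432710233424546024958511310551666091911948401054874276091791625161568766479563161951437502263724706186298618604268995113670825958251953125
Sum of its 163 digits: 704.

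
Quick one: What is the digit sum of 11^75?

11^75 = 1271895371395064854067857972733284130756282088215517559832718476724993711303251
Sum of its 79 digits: 359.

359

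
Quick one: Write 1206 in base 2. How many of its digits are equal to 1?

1206 in base 2 is 10010110110.
The digit 1 appears 6 times.

6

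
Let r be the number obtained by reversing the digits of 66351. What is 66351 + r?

Reverse of 66351 is 15366.
66351 + 15366 = 81717

81717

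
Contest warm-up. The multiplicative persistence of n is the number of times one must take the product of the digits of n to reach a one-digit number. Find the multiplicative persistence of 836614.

3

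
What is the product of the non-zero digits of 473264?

4032

4×7×3×2×6×4 = 4032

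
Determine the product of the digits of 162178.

672

1×6×2×1×7×8 = 672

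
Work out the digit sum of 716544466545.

57

7+1+6+5+4+4+4+6+6+5+4+5 = 57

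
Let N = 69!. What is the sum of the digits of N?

351

69! = 171122452428141311372468338881272839092270544893520369393648040923257279754140647424000000000000000
Sum of its 99 digits: 351.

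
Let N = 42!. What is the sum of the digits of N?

189

42! = 1405006117752879898543142606244511569936384000000000
Sum of its 52 digits: 189.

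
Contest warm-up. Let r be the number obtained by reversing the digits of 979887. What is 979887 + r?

Reverse of 979887 is 788979.
979887 + 788979 = 1768866

1768866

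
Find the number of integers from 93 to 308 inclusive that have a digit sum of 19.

3

The integers in [93, 308] that have a digit sum of 19: 199, 289, 298.
3 qualify.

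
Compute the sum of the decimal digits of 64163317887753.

6+4+1+6+3+3+1+7+8+8+7+7+5+3 = 69

69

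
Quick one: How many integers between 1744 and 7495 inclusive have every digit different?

The integers in [1744, 7495] that have every digit different: 1745, 1746, 1748, 1749, 1750, 1752, …, 7493, 7495.
2942 qualify.

2942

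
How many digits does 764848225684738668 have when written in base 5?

26

764848225684738668 in base 5 is 22404000141312200243114133, which has 26 digits.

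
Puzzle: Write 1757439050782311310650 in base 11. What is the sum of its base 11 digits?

1757439050782311310650 in base 11 is 2680AAA329106404415A5.
Digit sum: 2+6+8+0+10+10+10+3+2+9+1+0+6+4+0+4+4+1+5+10+5 = 100.

100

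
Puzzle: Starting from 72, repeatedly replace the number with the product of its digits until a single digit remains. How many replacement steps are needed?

2

72 → 14 → 4 (2 steps)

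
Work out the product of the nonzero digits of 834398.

8×3×4×3×9×8 = 20736

20736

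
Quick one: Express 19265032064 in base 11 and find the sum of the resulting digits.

19265032064 in base 11 is 8196676803.
Digit sum: 8+1+9+6+6+7+6+8+0+3 = 54.

54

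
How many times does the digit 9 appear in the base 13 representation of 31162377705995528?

31162377705995528 in base 13 is 7BB7217BABA49A5.
The digit 9 appears 1 time.

1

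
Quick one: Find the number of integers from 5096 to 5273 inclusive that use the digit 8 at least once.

27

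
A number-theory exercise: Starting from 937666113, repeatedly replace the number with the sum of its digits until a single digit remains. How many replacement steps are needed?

937666113 → 42 → 6 (2 steps)

2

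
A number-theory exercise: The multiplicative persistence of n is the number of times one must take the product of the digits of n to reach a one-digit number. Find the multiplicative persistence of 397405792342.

397405792342 → 0 (1 step)

1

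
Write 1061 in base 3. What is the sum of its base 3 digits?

7

1061 in base 3 is 1110022.
Digit sum: 1+1+1+0+0+2+2 = 7.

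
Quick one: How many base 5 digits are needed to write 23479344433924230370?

23479344433924230370 in base 5 is 3033424334113201134100332440, which has 28 digits.

28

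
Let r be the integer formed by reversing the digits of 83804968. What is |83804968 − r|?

Reverse of 83804968 is 86940838.
|83804968 − 86940838| = 3135870

3135870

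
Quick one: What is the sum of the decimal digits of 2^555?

2^555 = 117936325775673167257548580655883402841153788138013763386756446882675755074754651627691460161801836485670886719711370153117830769685149769767544820357271751364043603968
Sum of its 168 digits: 791.

791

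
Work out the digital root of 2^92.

4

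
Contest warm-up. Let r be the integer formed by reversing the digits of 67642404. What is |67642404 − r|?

27217728

Reverse of 67642404 is 40424676.
|67642404 − 40424676| = 27217728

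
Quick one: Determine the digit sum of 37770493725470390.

3+7+7+7+0+4+9+3+7+2+5+4+7+0+3+9+0 = 77

77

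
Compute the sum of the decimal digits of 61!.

315

61! = 507580213877224798800856812176625227226004528988036003099405939480985600000000000000
Sum of its 84 digits: 315.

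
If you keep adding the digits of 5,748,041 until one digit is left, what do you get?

5+7+4+8+0+4+1 = 29
2+9 = 11
1+1 = 2
(Equivalently, 5,748,041 mod 9 = 2.)

2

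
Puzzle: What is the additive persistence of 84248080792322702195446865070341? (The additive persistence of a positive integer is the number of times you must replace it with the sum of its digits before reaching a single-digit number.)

84248080792322702195446865070341 → 131 → 5 (2 steps)

2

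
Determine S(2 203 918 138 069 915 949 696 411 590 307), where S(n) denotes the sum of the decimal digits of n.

2+2+0+3+9+1+8+1+3+8+0+6+9+9+1+5+9+4+9+6+9+6+4+1+1+5+9+0+3+0+7 = 140

140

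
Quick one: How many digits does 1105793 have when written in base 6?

8

1105793 in base 6 is 35411225, which has 8 digits.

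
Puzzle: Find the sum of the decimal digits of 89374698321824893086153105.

123

8+9+3+7+4+6+9+8+3+2+1+8+2+4+8+9+3+0+8+6+1+5+3+1+0+5 = 123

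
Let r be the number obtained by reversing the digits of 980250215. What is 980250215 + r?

1492302304

Reverse of 980250215 is 512052089.
980250215 + 512052089 = 1492302304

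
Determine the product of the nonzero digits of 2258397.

30240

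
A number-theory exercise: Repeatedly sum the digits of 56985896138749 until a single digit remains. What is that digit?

5+6+9+8+5+8+9+6+1+3+8+7+4+9 = 88
8+8 = 16
1+6 = 7

7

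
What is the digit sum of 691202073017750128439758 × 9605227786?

691202073017750128439758 × 9605227786 = 6639153357490894404894632368715788
Sum of its 34 digits: 175.

175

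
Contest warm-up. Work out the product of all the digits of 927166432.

108864

9×2×7×1×6×6×4×3×2 = 108864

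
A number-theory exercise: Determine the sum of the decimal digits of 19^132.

19^132 = 6244178732795137331183107156244756042036842142529999981521814622784256304758175426040997719542522042153629464398657413035100802066928599869701107822846121752774872575761
Sum of its 169 digits: 739.

739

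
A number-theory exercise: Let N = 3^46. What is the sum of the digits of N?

108

3^46 = 8862938119652501095929
Sum of its 22 digits: 108.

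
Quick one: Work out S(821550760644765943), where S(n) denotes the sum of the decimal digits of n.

8+2+1+5+5+0+7+6+0+6+4+4+7+6+5+9+4+3 = 82

82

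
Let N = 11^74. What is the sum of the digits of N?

355

11^74 = 115626851945005895824350724793934920977843826201410687257519861520453973754841
Sum of its 78 digits: 355.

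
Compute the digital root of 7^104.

The digital root of n equals n mod 9 (or 9 when 9 | n), so we need 7^104 mod 9.
7^104 ≡ 4 (mod 9), so the digital root is 4.

4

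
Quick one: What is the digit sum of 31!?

135

31! = 8222838654177922817725562880000000
Sum of its 34 digits: 135.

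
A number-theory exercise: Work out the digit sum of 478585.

4+7+8+5+8+5 = 37

37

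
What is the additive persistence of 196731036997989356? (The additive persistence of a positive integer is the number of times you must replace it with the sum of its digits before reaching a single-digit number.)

2

196731036997989356 → 101 → 2 (2 steps)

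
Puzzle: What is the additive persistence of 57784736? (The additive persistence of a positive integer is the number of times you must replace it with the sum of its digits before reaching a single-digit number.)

57784736 → 47 → 11 → 2 (3 steps)

3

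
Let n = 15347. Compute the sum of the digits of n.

20

1+5+3+4+7 = 20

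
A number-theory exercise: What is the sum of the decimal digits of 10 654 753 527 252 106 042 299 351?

1+0+6+5+4+7+5+3+5+2+7+2+5+2+1+0+6+0+4+2+2+9+9+3+5+1 = 96

96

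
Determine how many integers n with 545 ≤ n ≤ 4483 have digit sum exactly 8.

The integers in [545, 4483] that have digit sum exactly 8: 602, 611, 620, 701, 710, 800, …, 4310, 4400.
106 qualify.

106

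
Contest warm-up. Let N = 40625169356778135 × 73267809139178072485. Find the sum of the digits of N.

40625169356778135 × 73267809139178072485 = 2976517154679206016009283099093115475
Sum of its 37 digits: 159.

159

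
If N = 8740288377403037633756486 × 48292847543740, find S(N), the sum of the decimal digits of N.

8740288377403037633756486 × 48292847543740 = 422093414098247556111371696634393697640
Sum of its 39 digits: 170.

170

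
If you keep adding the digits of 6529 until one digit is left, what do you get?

6+5+2+9 = 22
2+2 = 4

4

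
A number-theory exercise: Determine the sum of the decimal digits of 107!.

594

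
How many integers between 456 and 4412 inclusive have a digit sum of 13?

The integers in [456, 4412] that have a digit sum of 13: 463, 472, 481, 490, 508, 517, …, 4360, 4405.
279 qualify.

279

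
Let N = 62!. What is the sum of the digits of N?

306

62! = 31469973260387937525653122354950764088012280797258232192163168247821107200000000000000
Sum of its 86 digits: 306.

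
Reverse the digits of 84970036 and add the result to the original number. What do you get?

Reverse of 84970036 is 63007948.
84970036 + 63007948 = 147977984

147977984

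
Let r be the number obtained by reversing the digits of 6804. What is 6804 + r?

10890

Reverse of 6804 is 4086.
6804 + 4086 = 10890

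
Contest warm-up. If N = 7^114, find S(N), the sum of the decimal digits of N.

460

7^114 = 2193696597415611488817735955368701677291699379307087590300645125975808153382667402728630466012849
Sum of its 97 digits: 460.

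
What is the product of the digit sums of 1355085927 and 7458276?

1755

S(1355085927) = 1+3+5+5+0+8+5+9+2+7 = 45.
S(7458276) = 7+4+5+8+2+7+6 = 39.
45 · 39 = 1755.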